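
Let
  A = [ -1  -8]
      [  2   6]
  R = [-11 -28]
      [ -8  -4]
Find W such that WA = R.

Since A sits to the right of W, W = RA⁻¹.
det A = 10, so A⁻¹ = [[3/5, 4/5], [-1/5, -1/10]].
W = RA⁻¹ = [[-11, -28], [-8, -4]] · [[3/5, 4/5], [-1/5, -1/10]] = [[-1, -6], [-4, -6]].

W = [[-1, -6], [-4, -6]]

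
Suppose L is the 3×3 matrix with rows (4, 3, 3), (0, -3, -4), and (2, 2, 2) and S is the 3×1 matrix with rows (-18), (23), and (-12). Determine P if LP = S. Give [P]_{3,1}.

L is on the left of P, so left-multiply by L⁻¹: P = L⁻¹S.
det L = 2; the adjugate gives L⁻¹ = [[1, 0, -3/2], [-4, 1, 8], [3, -1, -6]].
P = L⁻¹S = [[1, 0, -3/2], [-4, 1, 8], [3, -1, -6]] · [[-18], [23], [-12]] = [[0], [-1], [-5]].

-5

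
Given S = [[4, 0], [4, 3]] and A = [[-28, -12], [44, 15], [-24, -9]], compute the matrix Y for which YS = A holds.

S is on the right of Y, so right-multiply by S⁻¹: Y = AS⁻¹.
det S = 12; the adjugate gives S⁻¹ = [[1/4, 0], [-1/3, 1/3]].
Y = AS⁻¹ = [[-28, -12], [44, 15], [-24, -9]] · [[1/4, 0], [-1/3, 1/3]] = [[-3, -4], [6, 5], [-3, -3]].

Y = [[-3, -4], [6, 5], [-3, -3]]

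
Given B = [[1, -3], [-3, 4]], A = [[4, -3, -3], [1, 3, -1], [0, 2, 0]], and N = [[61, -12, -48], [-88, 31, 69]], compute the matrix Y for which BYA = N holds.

Y = [[1, 0, -3], [-4, -3, -1]]

Y = B⁻¹NA⁻¹ (apply B⁻¹ on the left and A⁻¹ on the right).
det B = -5, so B⁻¹ = [[-4/5, -3/5], [-3/5, -1/5]].
det A = 2, so A⁻¹ = [[1, -3, 6], [0, 0, 1/2], [1, -4, 15/2]].
B⁻¹N = [[4, -9, -3], [-19, 1, 15]].
Y = (B⁻¹N)A⁻¹ = [[1, 0, -3], [-4, -3, -1]].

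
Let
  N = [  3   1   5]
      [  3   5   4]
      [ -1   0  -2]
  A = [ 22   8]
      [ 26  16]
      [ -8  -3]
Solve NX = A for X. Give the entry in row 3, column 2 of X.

Since N multiplies X on the left, X = N⁻¹A.
det N = -3; the adjugate gives N⁻¹ = [[10/3, -2/3, 7], [-2/3, 1/3, -1], [-5/3, 1/3, -4]].
X = N⁻¹A = [[10/3, -2/3, 7], [-2/3, 1/3, -1], [-5/3, 1/3, -4]] · [[22, 8], [26, 16], [-8, -3]] = [[0, -5], [2, 3], [4, 4]].

4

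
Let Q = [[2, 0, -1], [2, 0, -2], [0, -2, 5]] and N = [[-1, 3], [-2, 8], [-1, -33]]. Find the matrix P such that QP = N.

Since Q multiplies P on the left, P = Q⁻¹N.
det Q = -4; the adjugate gives Q⁻¹ = [[1, -1/2, 0], [5/2, -5/2, -1/2], [1, -1, 0]].
P = Q⁻¹N = [[1, -1/2, 0], [5/2, -5/2, -1/2], [1, -1, 0]] · [[-1, 3], [-2, 8], [-1, -33]] = [[0, -1], [3, 4], [1, -5]].

P = [[0, -1], [3, 4], [1, -5]]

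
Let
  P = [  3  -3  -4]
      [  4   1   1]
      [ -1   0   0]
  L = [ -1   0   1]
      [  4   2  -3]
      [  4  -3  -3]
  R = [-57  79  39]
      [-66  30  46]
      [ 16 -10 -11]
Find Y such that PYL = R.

Left-multiply by P⁻¹ and right-multiply by L⁻¹: Y = P⁻¹RL⁻¹.
det P = -1, so P⁻¹ = [[0, 0, -1], [1, 4, 19], [-1, -3, -15]].
det L = -5, so L⁻¹ = [[3, 3/5, 2/5], [0, 1/5, -1/5], [4, 3/5, 2/5]].
P⁻¹R = [[-16, 10, 11], [-17, 9, 14], [15, -19, -12]].
Y = (P⁻¹R)L⁻¹ = [[-4, -1, -4], [5, 0, -3], [-3, -2, 5]].

Y = [[-4, -1, -4], [5, 0, -3], [-3, -2, 5]]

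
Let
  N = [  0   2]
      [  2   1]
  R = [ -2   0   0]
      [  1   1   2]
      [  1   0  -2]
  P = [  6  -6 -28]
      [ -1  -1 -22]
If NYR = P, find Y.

Isolating Y: multiply by N⁻¹ from the left and R⁻¹ from the right, so Y = N⁻¹PR⁻¹.
det N = -4, so N⁻¹ = [[-1/4, 1/2], [1/2, 0]].
det R = 4; the adjugate gives R⁻¹ = [[-1/2, 0, 0], [1, 1, 1], [-1/4, 0, -1/2]].
N⁻¹P = [[-2, 1, -4], [3, -3, -14]].
Y = (N⁻¹P)R⁻¹ = [[3, 1, 3], [-1, -3, 4]].

Y = [[3, 1, 3], [-1, -3, 4]]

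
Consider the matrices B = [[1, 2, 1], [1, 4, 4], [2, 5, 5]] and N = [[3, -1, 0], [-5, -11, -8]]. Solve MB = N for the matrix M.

M = [[-1, -6, 5], [-3, 0, -1]]

Since B sits to the right of M, M = NB⁻¹.
det B = 3, so B⁻¹ = [[0, -5/3, 4/3], [1, 1, -1], [-1, -1/3, 2/3]].
M = NB⁻¹ = [[3, -1, 0], [-5, -11, -8]] · [[0, -5/3, 4/3], [1, 1, -1], [-1, -1/3, 2/3]] = [[-1, -6, 5], [-3, 0, -1]].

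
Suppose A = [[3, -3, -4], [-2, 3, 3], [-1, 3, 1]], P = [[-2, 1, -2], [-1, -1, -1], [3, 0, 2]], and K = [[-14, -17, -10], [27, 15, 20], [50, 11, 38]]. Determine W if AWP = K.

W = [[0, 0, 1], [-1, -4, 5], [2, 0, -2]]

W = A⁻¹KP⁻¹ (apply A⁻¹ on the left and P⁻¹ on the right).
det A = -3; the adjugate gives A⁻¹ = [[2, 3, -1], [1/3, 1/3, 1/3], [1, 2, -1]].
P has determinant -3; P⁻¹ = [[2/3, 2/3, 1], [1/3, -2/3, 0], [-1, -1, -1]].
A⁻¹K = [[3, 0, 2], [21, 3, 16], [-10, 2, -8]].
W = (A⁻¹K)P⁻¹ = [[0, 0, 1], [-1, -4, 5], [2, 0, -2]].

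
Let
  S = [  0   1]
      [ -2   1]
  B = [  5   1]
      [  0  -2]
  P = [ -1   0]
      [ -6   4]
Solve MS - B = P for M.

M = [[3, -2], [-1, 3]]

MS = P + B = [[4, 1], [-6, 2]].
Right-multiplying both sides by S⁻¹ gives M = (P + B)S⁻¹.
det S = 2; the adjugate gives S⁻¹ = [[1/2, -1/2], [1, 0]].
M = (P + B)S⁻¹ = [[3, -2], [-1, 3]].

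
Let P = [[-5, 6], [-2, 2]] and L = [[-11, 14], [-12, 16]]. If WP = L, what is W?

W = [[3, -2], [4, -4]]

P is on the right of W, so right-multiply by P⁻¹: W = LP⁻¹.
det P = 2, so P⁻¹ = [[1, -3], [1, -5/2]].
W = LP⁻¹ = [[-11, 14], [-12, 16]] · [[1, -3], [1, -5/2]] = [[3, -2], [4, -4]].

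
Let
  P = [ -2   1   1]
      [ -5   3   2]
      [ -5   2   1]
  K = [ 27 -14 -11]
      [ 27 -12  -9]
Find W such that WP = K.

Since P sits to the right of W, W = KP⁻¹.
P has determinant 2; P⁻¹ = [[-1/2, 1/2, -1/2], [-5/2, 3/2, -1/2], [5/2, -1/2, -1/2]].
W = KP⁻¹ = [[27, -14, -11], [27, -12, -9]] · [[-1/2, 1/2, -1/2], [-5/2, 3/2, -1/2], [5/2, -1/2, -1/2]] = [[-6, -2, -1], [-6, 0, -3]].

W = [[-6, -2, -1], [-6, 0, -3]]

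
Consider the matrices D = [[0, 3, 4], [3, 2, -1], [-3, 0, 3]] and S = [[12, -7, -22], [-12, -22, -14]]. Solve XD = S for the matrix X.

D is on the right of X, so right-multiply by D⁻¹: X = SD⁻¹.
det D = 6, so D⁻¹ = [[1, -3/2, -11/6], [-1, 2, 2], [1, -3/2, -3/2]].
X = SD⁻¹ = [[12, -7, -22], [-12, -22, -14]] · [[1, -3/2, -11/6], [-1, 2, 2], [1, -3/2, -3/2]] = [[-3, 1, -3], [-4, -5, -1]].

X = [[-3, 1, -3], [-4, -5, -1]]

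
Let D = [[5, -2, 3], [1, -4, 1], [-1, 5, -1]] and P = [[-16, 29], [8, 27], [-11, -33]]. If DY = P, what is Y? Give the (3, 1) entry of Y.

Since D multiplies Y on the left, Y = D⁻¹P.
det D = -2, so D⁻¹ = [[1/2, -13/2, -5], [0, 1, 1], [-1/2, 23/2, 9]].
Y = D⁻¹P = [[1/2, -13/2, -5], [0, 1, 1], [-1/2, 23/2, 9]] · [[-16, 29], [8, 27], [-11, -33]] = [[-5, 4], [-3, -6], [1, -1]].

1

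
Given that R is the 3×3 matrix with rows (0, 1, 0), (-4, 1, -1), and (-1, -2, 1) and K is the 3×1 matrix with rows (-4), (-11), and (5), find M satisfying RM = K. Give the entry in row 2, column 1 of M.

-4

Since R multiplies M on the left, M = R⁻¹K.
det R = 5; the adjugate gives R⁻¹ = [[-1/5, -1/5, -1/5], [1, 0, 0], [9/5, -1/5, 4/5]].
M = R⁻¹K = [[-1/5, -1/5, -1/5], [1, 0, 0], [9/5, -1/5, 4/5]] · [[-4], [-11], [5]] = [[2], [-4], [-1]].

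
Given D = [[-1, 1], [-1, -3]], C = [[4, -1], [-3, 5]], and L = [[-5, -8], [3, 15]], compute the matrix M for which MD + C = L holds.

M = [[5, 4], [-2, -4]]

MD = L − C = [[-9, -7], [6, 10]].
Right-multiplying both sides by D⁻¹ gives M = (L − C)D⁻¹.
det D = 4; the adjugate gives D⁻¹ = [[-3/4, -1/4], [1/4, -1/4]].
M = (L − C)D⁻¹ = [[5, 4], [-2, -4]].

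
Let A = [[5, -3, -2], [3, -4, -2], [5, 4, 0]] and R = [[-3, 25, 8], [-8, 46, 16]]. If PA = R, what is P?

A is on the right of P, so right-multiply by A⁻¹: P = RA⁻¹.
A has determinant 6; A⁻¹ = [[4/3, -4/3, -1/3], [-5/3, 5/3, 2/3], [16/3, -35/6, -11/6]].
P = RA⁻¹ = [[-3, 25, 8], [-8, 46, 16]] · [[4/3, -4/3, -1/3], [-5/3, 5/3, 2/3], [16/3, -35/6, -11/6]] = [[-3, -1, 3], [-2, -6, 4]].

P = [[-3, -1, 3], [-2, -6, 4]]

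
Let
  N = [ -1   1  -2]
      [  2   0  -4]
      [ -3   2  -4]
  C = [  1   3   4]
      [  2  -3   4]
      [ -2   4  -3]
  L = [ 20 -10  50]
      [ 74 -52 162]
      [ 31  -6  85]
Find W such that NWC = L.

W = [[1, -1, -5], [-3, 5, 3], [-4, -2, 3]]

Isolating W: multiply by N⁻¹ from the left and C⁻¹ from the right, so W = N⁻¹LC⁻¹.
N has determinant 4; N⁻¹ = [[2, 0, -1], [5, -1/2, -2], [1, -1/4, -1/2]].
det C = -5, so C⁻¹ = [[7/5, -5, -24/5], [2/5, -1, -4/5], [-2/5, 2, 9/5]].
N⁻¹L = [[9, -14, 15], [1, -12, -1], [-14, 6, -33]].
W = (N⁻¹L)C⁻¹ = [[1, -1, -5], [-3, 5, 3], [-4, -2, 3]].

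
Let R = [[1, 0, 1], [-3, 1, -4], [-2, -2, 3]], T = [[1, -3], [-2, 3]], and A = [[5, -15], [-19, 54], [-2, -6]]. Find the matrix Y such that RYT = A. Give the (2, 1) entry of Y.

Isolating Y: multiply by R⁻¹ from the left and T⁻¹ from the right, so Y = R⁻¹AT⁻¹.
R has determinant 3; R⁻¹ = [[-5/3, -2/3, -1/3], [17/3, 5/3, 1/3], [8/3, 2/3, 1/3]].
T has determinant -3; T⁻¹ = [[-1, -1], [-2/3, -1/3]].
R⁻¹A = [[5, -9], [-4, 3], [0, -6]].
Y = (R⁻¹A)T⁻¹ = [[1, -2], [2, 3], [4, 2]].

2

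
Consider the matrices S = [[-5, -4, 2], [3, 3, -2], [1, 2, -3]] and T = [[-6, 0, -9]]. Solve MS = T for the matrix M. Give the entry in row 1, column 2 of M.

Since S sits to the right of M, M = TS⁻¹.
S has determinant 3; S⁻¹ = [[-5/3, -8/3, 2/3], [7/3, 13/3, -4/3], [1, 2, -1]].
M = TS⁻¹ = [[-6, 0, -9]] · [[-5/3, -8/3, 2/3], [7/3, 13/3, -4/3], [1, 2, -1]] = [[1, -2, 5]].

-2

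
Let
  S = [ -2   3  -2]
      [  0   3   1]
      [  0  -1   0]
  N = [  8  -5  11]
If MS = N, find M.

M = [[-4, 3, 2]]

Since S sits to the right of M, M = NS⁻¹.
S has determinant -2; S⁻¹ = [[-1/2, -1, -9/2], [0, 0, -1], [0, 1, 3]].
M = NS⁻¹ = [[8, -5, 11]] · [[-1/2, -1, -9/2], [0, 0, -1], [0, 1, 3]] = [[-4, 3, 2]].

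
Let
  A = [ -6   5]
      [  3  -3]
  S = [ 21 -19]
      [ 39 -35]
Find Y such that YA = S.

Y = [[-2, 3], [-4, 5]]

Right-multiplying both sides by A⁻¹ gives Y = SA⁻¹.
A has determinant 3; A⁻¹ = [[-1, -5/3], [-1, -2]].
Y = SA⁻¹ = [[21, -19], [39, -35]] · [[-1, -5/3], [-1, -2]] = [[-2, 3], [-4, 5]].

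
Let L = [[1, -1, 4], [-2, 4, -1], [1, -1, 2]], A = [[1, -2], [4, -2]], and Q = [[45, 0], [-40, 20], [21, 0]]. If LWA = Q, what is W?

W = [[0, -5], [-1, -4], [-4, 4]]

Isolating W: multiply by L⁻¹ from the left and A⁻¹ from the right, so W = L⁻¹QA⁻¹.
L has determinant -4; L⁻¹ = [[-7/4, 1/2, 15/4], [-3/4, 1/2, 7/4], [1/2, 0, -1/2]].
det A = 6; the adjugate gives A⁻¹ = [[-1/3, 1/3], [-2/3, 1/6]].
L⁻¹Q = [[-20, 10], [-17, 10], [12, 0]].
W = (L⁻¹Q)A⁻¹ = [[0, -5], [-1, -4], [-4, 4]].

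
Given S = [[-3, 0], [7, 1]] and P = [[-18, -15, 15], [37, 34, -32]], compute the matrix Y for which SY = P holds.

Y = [[6, 5, -5], [-5, -1, 3]]

Left-multiplying both sides by S⁻¹ gives Y = S⁻¹P.
det S = -3; the adjugate gives S⁻¹ = [[-1/3, 0], [7/3, 1]].
Y = S⁻¹P = [[-1/3, 0], [7/3, 1]] · [[-18, -15, 15], [37, 34, -32]] = [[6, 5, -5], [-5, -1, 3]].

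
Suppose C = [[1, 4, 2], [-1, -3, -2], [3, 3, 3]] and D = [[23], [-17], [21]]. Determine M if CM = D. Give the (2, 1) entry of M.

6

C is on the left of M, so left-multiply by C⁻¹: M = C⁻¹D.
det C = -3; the adjugate gives C⁻¹ = [[1, 2, 2/3], [1, 1, 0], [-2, -3, -1/3]].
M = C⁻¹D = [[1, 2, 2/3], [1, 1, 0], [-2, -3, -1/3]] · [[23], [-17], [21]] = [[3], [6], [-2]].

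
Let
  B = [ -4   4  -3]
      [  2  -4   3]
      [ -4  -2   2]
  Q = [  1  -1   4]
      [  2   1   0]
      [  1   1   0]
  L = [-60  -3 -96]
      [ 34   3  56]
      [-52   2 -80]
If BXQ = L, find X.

Left-multiply by B⁻¹ and right-multiply by Q⁻¹: X = B⁻¹LQ⁻¹.
det B = 4, so B⁻¹ = [[-1/2, -1/2, 0], [-4, -5, 3/2], [-5, -6, 2]].
det Q = 4, so Q⁻¹ = [[0, 1, -1], [0, -1, 2], [1/4, -1/2, 3/4]].
B⁻¹L = [[13, 0, 20], [-8, 0, -16], [-8, 1, -16]].
X = (B⁻¹L)Q⁻¹ = [[5, 3, 2], [-4, 0, -4], [-4, -1, -2]].

X = [[5, 3, 2], [-4, 0, -4], [-4, -1, -2]]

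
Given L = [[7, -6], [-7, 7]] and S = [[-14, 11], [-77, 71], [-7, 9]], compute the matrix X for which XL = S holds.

Right-multiplying both sides by L⁻¹ gives X = SL⁻¹.
L has determinant 7; L⁻¹ = [[1, 6/7], [1, 1]].
X = SL⁻¹ = [[-14, 11], [-77, 71], [-7, 9]] · [[1, 6/7], [1, 1]] = [[-3, -1], [-6, 5], [2, 3]].

X = [[-3, -1], [-6, 5], [2, 3]]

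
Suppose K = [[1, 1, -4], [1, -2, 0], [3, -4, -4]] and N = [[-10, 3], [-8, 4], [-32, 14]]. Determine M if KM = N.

M = [[4, -2], [6, -3], [5, -2]]

K is on the left of M, so left-multiply by K⁻¹: M = K⁻¹N.
det K = 4, so K⁻¹ = [[2, 5, -2], [1, 2, -1], [1/2, 7/4, -3/4]].
M = K⁻¹N = [[2, 5, -2], [1, 2, -1], [1/2, 7/4, -3/4]] · [[-10, 3], [-8, 4], [-32, 14]] = [[4, -2], [6, -3], [5, -2]].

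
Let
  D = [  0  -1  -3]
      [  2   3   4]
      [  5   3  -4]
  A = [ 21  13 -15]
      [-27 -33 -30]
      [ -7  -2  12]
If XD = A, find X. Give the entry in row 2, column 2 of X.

-6

Since D sits to the right of X, X = AD⁻¹.
det D = -1; the adjugate gives D⁻¹ = [[24, 13, -5], [-28, -15, 6], [9, 5, -2]].
X = AD⁻¹ = [[21, 13, -15], [-27, -33, -30], [-7, -2, 12]] · [[24, 13, -5], [-28, -15, 6], [9, 5, -2]] = [[5, 3, 3], [6, -6, -3], [-4, -1, -1]].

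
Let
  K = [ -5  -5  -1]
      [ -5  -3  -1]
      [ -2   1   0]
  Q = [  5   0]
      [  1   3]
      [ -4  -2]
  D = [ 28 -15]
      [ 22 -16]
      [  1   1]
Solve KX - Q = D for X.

KX = D + Q = [[33, -15], [23, -13], [-3, -1]].
Since K multiplies X on the left, X = K⁻¹(D + Q).
det K = -4, so K⁻¹ = [[-1/4, 1/4, -1/2], [-1/2, 1/2, 0], [11/4, -15/4, 5/2]].
X = K⁻¹(D + Q) = [[-1, 1], [-5, 1], [-3, 5]].

X = [[-1, 1], [-5, 1], [-3, 5]]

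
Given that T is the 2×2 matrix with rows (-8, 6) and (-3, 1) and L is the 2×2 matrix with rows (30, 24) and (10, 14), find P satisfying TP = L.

T is on the left of P, so left-multiply by T⁻¹: P = T⁻¹L.
T has determinant 10; T⁻¹ = [[1/10, -3/5], [3/10, -4/5]].
P = T⁻¹L = [[1/10, -3/5], [3/10, -4/5]] · [[30, 24], [10, 14]] = [[-3, -6], [1, -4]].

P = [[-3, -6], [1, -4]]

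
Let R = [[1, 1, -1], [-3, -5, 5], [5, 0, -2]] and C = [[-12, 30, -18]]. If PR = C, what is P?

P = [[0, -6, -6]]

Right-multiplying both sides by R⁻¹ gives P = CR⁻¹.
R has determinant 4; R⁻¹ = [[5/2, 1/2, 0], [19/4, 3/4, -1/2], [25/4, 5/4, -1/2]].
P = CR⁻¹ = [[-12, 30, -18]] · [[5/2, 1/2, 0], [19/4, 3/4, -1/2], [25/4, 5/4, -1/2]] = [[0, -6, -6]].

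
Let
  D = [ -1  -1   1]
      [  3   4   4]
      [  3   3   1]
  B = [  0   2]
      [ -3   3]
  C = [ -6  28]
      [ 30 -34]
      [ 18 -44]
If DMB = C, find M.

Isolating M: multiply by D⁻¹ from the left and B⁻¹ from the right, so M = D⁻¹CB⁻¹.
det D = -4; the adjugate gives D⁻¹ = [[2, -1, 2], [-9/4, 1, -7/4], [3/4, 0, 1/4]].
B has determinant 6; B⁻¹ = [[1/2, -1/3], [1/2, 0]].
D⁻¹C = [[-6, 2], [12, -20], [0, 10]].
M = (D⁻¹C)B⁻¹ = [[-2, 2], [-4, -4], [5, 0]].

M = [[-2, 2], [-4, -4], [5, 0]]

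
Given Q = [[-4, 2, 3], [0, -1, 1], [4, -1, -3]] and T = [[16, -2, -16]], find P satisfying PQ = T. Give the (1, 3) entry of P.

Right-multiplying both sides by Q⁻¹ gives P = TQ⁻¹.
det Q = 4, so Q⁻¹ = [[1, 3/4, 5/4], [1, 0, 1], [1, 1, 1]].
P = TQ⁻¹ = [[16, -2, -16]] · [[1, 3/4, 5/4], [1, 0, 1], [1, 1, 1]] = [[-2, -4, 2]].

2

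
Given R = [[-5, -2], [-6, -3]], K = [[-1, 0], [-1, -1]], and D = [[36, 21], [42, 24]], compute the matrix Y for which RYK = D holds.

Y = R⁻¹DK⁻¹ (apply R⁻¹ on the left and K⁻¹ on the right).
det R = 3; the adjugate gives R⁻¹ = [[-1, 2/3], [2, -5/3]].
det K = 1; the adjugate gives K⁻¹ = [[-1, 0], [1, -1]].
R⁻¹D = [[-8, -5], [2, 2]].
Y = (R⁻¹D)K⁻¹ = [[3, 5], [0, -2]].

Y = [[3, 5], [0, -2]]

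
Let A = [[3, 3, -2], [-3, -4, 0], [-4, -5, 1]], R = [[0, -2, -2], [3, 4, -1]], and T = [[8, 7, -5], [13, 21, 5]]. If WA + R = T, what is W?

W = [[2, -2, 1], [-5, -3, -4]]

WA = T − R = [[8, 9, -3], [10, 17, 6]].
Since A sits to the right of W, W = (T − R)A⁻¹.
det A = -1, so A⁻¹ = [[4, -7, 8], [-3, 5, -6], [1, -3, 3]].
W = (T − R)A⁻¹ = [[2, -2, 1], [-5, -3, -4]].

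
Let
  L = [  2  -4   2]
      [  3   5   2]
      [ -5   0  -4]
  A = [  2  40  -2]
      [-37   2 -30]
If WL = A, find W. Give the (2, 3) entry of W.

Since L sits to the right of W, W = AL⁻¹.
L has determinant 2; L⁻¹ = [[-10, -8, -9], [1, 1, 1], [25/2, 10, 11]].
W = AL⁻¹ = [[2, 40, -2], [-37, 2, -30]] · [[-10, -8, -9], [1, 1, 1], [25/2, 10, 11]] = [[-5, 4, 0], [-3, -2, 5]].

5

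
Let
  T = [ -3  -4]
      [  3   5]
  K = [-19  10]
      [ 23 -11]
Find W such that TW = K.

T is on the left of W, so left-multiply by T⁻¹: W = T⁻¹K.
det T = -3, so T⁻¹ = [[-5/3, -4/3], [1, 1]].
W = T⁻¹K = [[-5/3, -4/3], [1, 1]] · [[-19, 10], [23, -11]] = [[1, -2], [4, -1]].

W = [[1, -2], [4, -1]]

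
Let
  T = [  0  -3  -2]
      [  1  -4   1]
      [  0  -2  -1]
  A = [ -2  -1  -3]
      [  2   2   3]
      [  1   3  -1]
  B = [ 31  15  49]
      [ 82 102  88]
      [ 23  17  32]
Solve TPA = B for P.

P = T⁻¹BA⁻¹ (apply T⁻¹ on the left and A⁻¹ on the right).
det T = 1, so T⁻¹ = [[6, 1, -11], [1, 0, -2], [-2, 0, 3]].
det A = 5, so A⁻¹ = [[-11/5, -2, 3/5], [1, 1, 0], [4/5, 1, -2/5]].
T⁻¹B = [[15, 5, 30], [-15, -19, -15], [7, 21, -2]].
P = (T⁻¹B)A⁻¹ = [[-4, 5, -3], [2, -4, -3], [4, 5, 5]].

P = [[-4, 5, -3], [2, -4, -3], [4, 5, 5]]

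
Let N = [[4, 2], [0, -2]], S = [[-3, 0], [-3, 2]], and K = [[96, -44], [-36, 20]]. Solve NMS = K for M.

Left-multiply by N⁻¹ and right-multiply by S⁻¹: M = N⁻¹KS⁻¹.
det N = -8; the adjugate gives N⁻¹ = [[1/4, 1/4], [0, -1/2]].
S has determinant -6; S⁻¹ = [[-1/3, 0], [-1/2, 1/2]].
N⁻¹K = [[15, -6], [18, -10]].
M = (N⁻¹K)S⁻¹ = [[-2, -3], [-1, -5]].

M = [[-2, -3], [-1, -5]]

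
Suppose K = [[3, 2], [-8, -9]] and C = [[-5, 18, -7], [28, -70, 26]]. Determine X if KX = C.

K is on the left of X, so left-multiply by K⁻¹: X = K⁻¹C.
det K = -11; the adjugate gives K⁻¹ = [[9/11, 2/11], [-8/11, -3/11]].
X = K⁻¹C = [[9/11, 2/11], [-8/11, -3/11]] · [[-5, 18, -7], [28, -70, 26]] = [[1, 2, -1], [-4, 6, -2]].

X = [[1, 2, -1], [-4, 6, -2]]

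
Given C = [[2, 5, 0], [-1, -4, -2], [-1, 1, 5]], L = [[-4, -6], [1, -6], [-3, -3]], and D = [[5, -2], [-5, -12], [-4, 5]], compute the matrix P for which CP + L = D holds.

CP = D − L = [[9, 4], [-6, -6], [-1, 8]].
Left-multiplying both sides by C⁻¹ gives P = C⁻¹(D − L).
det C = -1; the adjugate gives C⁻¹ = [[18, 25, 10], [-7, -10, -4], [5, 7, 3]].
P = C⁻¹(D − L) = [[2, 2], [1, 0], [0, 2]].

P = [[2, 2], [1, 0], [0, 2]]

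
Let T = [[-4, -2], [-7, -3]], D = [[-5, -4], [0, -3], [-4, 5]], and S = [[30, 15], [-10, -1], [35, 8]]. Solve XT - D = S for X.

XT = S + D = [[25, 11], [-10, -4], [31, 13]].
T is on the right of X, so right-multiply by T⁻¹: X = (S + D)T⁻¹.
T has determinant -2; T⁻¹ = [[3/2, -1], [-7/2, 2]].
X = (S + D)T⁻¹ = [[-1, -3], [-1, 2], [1, -5]].

X = [[-1, -3], [-1, 2], [1, -5]]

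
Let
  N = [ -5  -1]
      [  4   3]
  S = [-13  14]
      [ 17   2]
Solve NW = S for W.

W = [[2, -4], [3, 6]]

Since N multiplies W on the left, W = N⁻¹S.
N has determinant -11; N⁻¹ = [[-3/11, -1/11], [4/11, 5/11]].
W = N⁻¹S = [[-3/11, -1/11], [4/11, 5/11]] · [[-13, 14], [17, 2]] = [[2, -4], [3, 6]].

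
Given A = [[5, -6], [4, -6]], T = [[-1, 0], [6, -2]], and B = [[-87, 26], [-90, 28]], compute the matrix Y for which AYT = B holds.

Y = A⁻¹BT⁻¹ (apply A⁻¹ on the left and T⁻¹ on the right).
det A = -6; the adjugate gives A⁻¹ = [[1, -1], [2/3, -5/6]].
T has determinant 2; T⁻¹ = [[-1, 0], [-3, -1/2]].
A⁻¹B = [[3, -2], [17, -6]].
Y = (A⁻¹B)T⁻¹ = [[3, 1], [1, 3]].

Y = [[3, 1], [1, 3]]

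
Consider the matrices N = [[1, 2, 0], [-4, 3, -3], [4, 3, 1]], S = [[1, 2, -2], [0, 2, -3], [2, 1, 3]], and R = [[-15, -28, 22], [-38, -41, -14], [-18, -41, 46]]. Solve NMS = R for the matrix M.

M = [[-1, 2, 0], [-5, -2, -1], [-1, -3, 4]]

M = N⁻¹RS⁻¹ (apply N⁻¹ on the left and S⁻¹ on the right).
det N = -4, so N⁻¹ = [[-3, 1/2, 3/2], [2, -1/4, -3/4], [6, -5/4, -11/4]].
S has determinant 5; S⁻¹ = [[9/5, -8/5, -2/5], [-6/5, 7/5, 3/5], [-4/5, 3/5, 2/5]].
N⁻¹R = [[-1, 2, -4], [-7, -15, 13], [7, -4, 23]].
M = (N⁻¹R)S⁻¹ = [[-1, 2, 0], [-5, -2, -1], [-1, -3, 4]].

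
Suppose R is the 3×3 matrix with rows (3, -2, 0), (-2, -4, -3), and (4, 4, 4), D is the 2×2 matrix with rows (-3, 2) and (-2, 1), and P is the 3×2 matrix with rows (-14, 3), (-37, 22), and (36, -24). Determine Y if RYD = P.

Y = [[-4, 3], [-2, -5], [3, 2]]

Isolating Y: multiply by R⁻¹ from the left and D⁻¹ from the right, so Y = R⁻¹PD⁻¹.
det R = -4; the adjugate gives R⁻¹ = [[1, -2, -3/2], [1, -3, -9/4], [-2, 5, 4]].
det D = 1; the adjugate gives D⁻¹ = [[1, -2], [2, -3]].
R⁻¹P = [[6, -5], [16, -9], [-13, 8]].
Y = (R⁻¹P)D⁻¹ = [[-4, 3], [-2, -5], [3, 2]].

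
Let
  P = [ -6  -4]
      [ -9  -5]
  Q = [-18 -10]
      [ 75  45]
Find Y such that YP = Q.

Y = [[0, 2], [-5, -5]]

P is on the right of Y, so right-multiply by P⁻¹: Y = QP⁻¹.
det P = -6, so P⁻¹ = [[5/6, -2/3], [-3/2, 1]].
Y = QP⁻¹ = [[-18, -10], [75, 45]] · [[5/6, -2/3], [-3/2, 1]] = [[0, 2], [-5, -5]].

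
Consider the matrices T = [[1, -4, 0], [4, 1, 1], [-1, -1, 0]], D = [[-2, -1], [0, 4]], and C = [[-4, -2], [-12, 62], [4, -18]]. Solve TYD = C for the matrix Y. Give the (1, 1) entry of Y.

2

Y = T⁻¹CD⁻¹ (apply T⁻¹ on the left and D⁻¹ on the right).
det T = 5; the adjugate gives T⁻¹ = [[1/5, 0, -4/5], [-1/5, 0, -1/5], [-3/5, 1, 17/5]].
det D = -8; the adjugate gives D⁻¹ = [[-1/2, -1/8], [0, 1/4]].
T⁻¹C = [[-4, 14], [0, 4], [4, 2]].
Y = (T⁻¹C)D⁻¹ = [[2, 4], [0, 1], [-2, 0]].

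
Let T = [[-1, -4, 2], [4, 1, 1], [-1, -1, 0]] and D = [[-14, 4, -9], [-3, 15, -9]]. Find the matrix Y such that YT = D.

Since T sits to the right of Y, Y = DT⁻¹.
det T = -3, so T⁻¹ = [[-1/3, 2/3, 2], [1/3, -2/3, -3], [1, -1, -5]].
Y = DT⁻¹ = [[-14, 4, -9], [-3, 15, -9]] · [[-1/3, 2/3, 2], [1/3, -2/3, -3], [1, -1, -5]] = [[-3, -3, 5], [-3, -3, -6]].

Y = [[-3, -3, 5], [-3, -3, -6]]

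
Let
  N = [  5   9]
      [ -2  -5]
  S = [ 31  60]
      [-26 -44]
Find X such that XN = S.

X = [[5, -3], [-6, -2]]

N is on the right of X, so right-multiply by N⁻¹: X = SN⁻¹.
det N = -7; the adjugate gives N⁻¹ = [[5/7, 9/7], [-2/7, -5/7]].
X = SN⁻¹ = [[31, 60], [-26, -44]] · [[5/7, 9/7], [-2/7, -5/7]] = [[5, -3], [-6, -2]].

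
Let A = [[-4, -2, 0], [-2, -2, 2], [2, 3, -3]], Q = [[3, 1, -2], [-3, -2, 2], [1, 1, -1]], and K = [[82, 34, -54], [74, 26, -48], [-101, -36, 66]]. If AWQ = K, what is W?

W = A⁻¹KQ⁻¹ (apply A⁻¹ on the left and Q⁻¹ on the right).
A has determinant 4; A⁻¹ = [[0, -3/2, -1], [-1/2, 3, 2], [-1/2, 2, 1]].
det Q = 1; the adjugate gives Q⁻¹ = [[0, -1, -2], [-1, -1, 0], [-1, -2, -3]].
A⁻¹K = [[-10, -3, 6], [-21, -11, 15], [6, -1, -3]].
W = (A⁻¹K)Q⁻¹ = [[-3, 1, 2], [-4, 2, -3], [4, 1, -3]].

W = [[-3, 1, 2], [-4, 2, -3], [4, 1, -3]]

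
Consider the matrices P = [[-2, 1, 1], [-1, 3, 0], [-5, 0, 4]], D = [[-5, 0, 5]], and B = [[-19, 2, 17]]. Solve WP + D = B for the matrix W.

W = [[-4, 2, 4]]

WP = B − D = [[-14, 2, 12]].
Right-multiplying both sides by P⁻¹ gives W = (B − D)P⁻¹.
det P = -5, so P⁻¹ = [[-12/5, 4/5, 3/5], [-4/5, 3/5, 1/5], [-3, 1, 1]].
W = (B − D)P⁻¹ = [[-4, 2, 4]].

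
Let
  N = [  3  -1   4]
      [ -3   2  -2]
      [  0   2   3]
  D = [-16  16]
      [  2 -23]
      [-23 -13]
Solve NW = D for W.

W = [[0, 5], [-4, -5], [-5, -1]]

Left-multiplying both sides by N⁻¹ gives W = N⁻¹D.
N has determinant -3; N⁻¹ = [[-10/3, -11/3, 2], [-3, -3, 2], [2, 2, -1]].
W = N⁻¹D = [[-10/3, -11/3, 2], [-3, -3, 2], [2, 2, -1]] · [[-16, 16], [2, -23], [-23, -13]] = [[0, 5], [-4, -5], [-5, -1]].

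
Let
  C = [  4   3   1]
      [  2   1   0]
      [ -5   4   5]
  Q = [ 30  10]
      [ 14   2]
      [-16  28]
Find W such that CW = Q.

C is on the left of W, so left-multiply by C⁻¹: W = C⁻¹Q.
det C = 3, so C⁻¹ = [[5/3, -11/3, -1/3], [-10/3, 25/3, 2/3], [13/3, -31/3, -2/3]].
W = C⁻¹Q = [[5/3, -11/3, -1/3], [-10/3, 25/3, 2/3], [13/3, -31/3, -2/3]] · [[30, 10], [14, 2], [-16, 28]] = [[4, 0], [6, 2], [-4, 4]].

W = [[4, 0], [6, 2], [-4, 4]]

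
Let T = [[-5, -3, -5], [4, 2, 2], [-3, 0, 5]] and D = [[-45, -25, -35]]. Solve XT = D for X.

X = [[5, -5, 0]]

Right-multiplying both sides by T⁻¹ gives X = DT⁻¹.
T has determinant -2; T⁻¹ = [[-5, -15/2, -2], [13, 20, 5], [-3, -9/2, -1]].
X = DT⁻¹ = [[-45, -25, -35]] · [[-5, -15/2, -2], [13, 20, 5], [-3, -9/2, -1]] = [[5, -5, 0]].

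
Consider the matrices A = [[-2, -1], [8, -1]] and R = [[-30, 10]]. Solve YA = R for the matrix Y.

Y = [[-5, -5]]

Right-multiplying both sides by A⁻¹ gives Y = RA⁻¹.
A has determinant 10; A⁻¹ = [[-1/10, 1/10], [-4/5, -1/5]].
Y = RA⁻¹ = [[-30, 10]] · [[-1/10, 1/10], [-4/5, -1/5]] = [[-5, -5]].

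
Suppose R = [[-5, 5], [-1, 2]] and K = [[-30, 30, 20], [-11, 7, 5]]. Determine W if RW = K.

Since R multiplies W on the left, W = R⁻¹K.
det R = -5; the adjugate gives R⁻¹ = [[-2/5, 1], [-1/5, 1]].
W = R⁻¹K = [[-2/5, 1], [-1/5, 1]] · [[-30, 30, 20], [-11, 7, 5]] = [[1, -5, -3], [-5, 1, 1]].

W = [[1, -5, -3], [-5, 1, 1]]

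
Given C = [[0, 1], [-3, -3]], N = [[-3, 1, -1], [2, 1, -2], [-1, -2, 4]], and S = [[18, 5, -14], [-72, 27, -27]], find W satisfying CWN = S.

W = [[-5, -3, 3], [-4, 1, -4]]

Left-multiply by C⁻¹ and right-multiply by N⁻¹: W = C⁻¹SN⁻¹.
C has determinant 3; C⁻¹ = [[-1, -1/3], [1, 0]].
det N = -3; the adjugate gives N⁻¹ = [[0, 2/3, 1/3], [2, 13/3, 8/3], [1, 7/3, 5/3]].
C⁻¹S = [[6, -14, 23], [18, 5, -14]].
W = (C⁻¹S)N⁻¹ = [[-5, -3, 3], [-4, 1, -4]].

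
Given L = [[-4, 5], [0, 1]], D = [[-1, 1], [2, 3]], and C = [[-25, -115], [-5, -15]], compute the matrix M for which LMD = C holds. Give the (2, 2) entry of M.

Left-multiply by L⁻¹ and right-multiply by D⁻¹: M = L⁻¹CD⁻¹.
L has determinant -4; L⁻¹ = [[-1/4, 5/4], [0, 1]].
det D = -5; the adjugate gives D⁻¹ = [[-3/5, 1/5], [2/5, 1/5]].
L⁻¹C = [[0, 10], [-5, -15]].
M = (L⁻¹C)D⁻¹ = [[4, 2], [-3, -4]].

-4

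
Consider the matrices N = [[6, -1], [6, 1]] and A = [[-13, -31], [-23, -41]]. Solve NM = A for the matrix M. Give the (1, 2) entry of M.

-6

N is on the left of M, so left-multiply by N⁻¹: M = N⁻¹A.
N has determinant 12; N⁻¹ = [[1/12, 1/12], [-1/2, 1/2]].
M = N⁻¹A = [[1/12, 1/12], [-1/2, 1/2]] · [[-13, -31], [-23, -41]] = [[-3, -6], [-5, -5]].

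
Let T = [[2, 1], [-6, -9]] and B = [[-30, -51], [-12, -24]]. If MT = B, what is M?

Since T sits to the right of M, M = BT⁻¹.
T has determinant -12; T⁻¹ = [[3/4, 1/12], [-1/2, -1/6]].
M = BT⁻¹ = [[-30, -51], [-12, -24]] · [[3/4, 1/12], [-1/2, -1/6]] = [[3, 6], [3, 3]].

M = [[3, 6], [3, 3]]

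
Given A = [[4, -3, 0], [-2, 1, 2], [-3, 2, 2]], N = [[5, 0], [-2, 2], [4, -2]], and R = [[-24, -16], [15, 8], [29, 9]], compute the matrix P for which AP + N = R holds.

P = [[-5, -1], [3, 4], [2, 0]]

AP = R − N = [[-29, -16], [17, 6], [25, 11]].
Left-multiplying both sides by A⁻¹ gives P = A⁻¹(R − N).
det A = -2; the adjugate gives A⁻¹ = [[1, -3, 3], [1, -4, 4], [1/2, -1/2, 1]].
P = A⁻¹(R − N) = [[-5, -1], [3, 4], [2, 0]].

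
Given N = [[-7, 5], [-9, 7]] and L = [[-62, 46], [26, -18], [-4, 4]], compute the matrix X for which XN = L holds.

N is on the right of X, so right-multiply by N⁻¹: X = LN⁻¹.
N has determinant -4; N⁻¹ = [[-7/4, 5/4], [-9/4, 7/4]].
X = LN⁻¹ = [[-62, 46], [26, -18], [-4, 4]] · [[-7/4, 5/4], [-9/4, 7/4]] = [[5, 3], [-5, 1], [-2, 2]].

X = [[5, 3], [-5, 1], [-2, 2]]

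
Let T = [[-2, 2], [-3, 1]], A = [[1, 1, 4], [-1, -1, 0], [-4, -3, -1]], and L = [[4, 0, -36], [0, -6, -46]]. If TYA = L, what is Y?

Isolating Y: multiply by T⁻¹ from the left and A⁻¹ from the right, so Y = T⁻¹LA⁻¹.
det T = 4; the adjugate gives T⁻¹ = [[1/4, -1/2], [3/4, -1/2]].
det A = -4, so A⁻¹ = [[-1/4, 11/4, -1], [1/4, -15/4, 1], [1/4, 1/4, 0]].
T⁻¹L = [[1, 3, 14], [3, 3, -4]].
Y = (T⁻¹L)A⁻¹ = [[4, -5, 2], [-1, -4, 0]].

Y = [[4, -5, 2], [-1, -4, 0]]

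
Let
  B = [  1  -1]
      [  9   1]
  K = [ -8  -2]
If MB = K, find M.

Since B sits to the right of M, M = KB⁻¹.
det B = 10, so B⁻¹ = [[1/10, 1/10], [-9/10, 1/10]].
M = KB⁻¹ = [[-8, -2]] · [[1/10, 1/10], [-9/10, 1/10]] = [[1, -1]].

M = [[1, -1]]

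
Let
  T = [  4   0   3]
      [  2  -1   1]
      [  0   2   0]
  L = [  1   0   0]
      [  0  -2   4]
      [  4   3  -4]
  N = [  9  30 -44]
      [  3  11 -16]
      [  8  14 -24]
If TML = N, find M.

M = [[-2, -3, 2], [0, -2, 1], [-5, 3, 0]]

M = T⁻¹NL⁻¹ (apply T⁻¹ on the left and L⁻¹ on the right).
det T = 4, so T⁻¹ = [[-1/2, 3/2, 3/4], [0, 0, 1/2], [1, -2, -1]].
L has determinant -4; L⁻¹ = [[1, 0, 0], [-4, 1, 1], [-2, 3/4, 1/2]].
T⁻¹N = [[6, 12, -20], [4, 7, -12], [-5, -6, 12]].
M = (T⁻¹N)L⁻¹ = [[-2, -3, 2], [0, -2, 1], [-5, 3, 0]].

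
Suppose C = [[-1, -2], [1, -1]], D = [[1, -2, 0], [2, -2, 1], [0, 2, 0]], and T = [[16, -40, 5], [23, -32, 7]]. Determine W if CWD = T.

W = [[4, 3, 3], [-5, -4, 3]]

W = C⁻¹TD⁻¹ (apply C⁻¹ on the left and D⁻¹ on the right).
det C = 3; the adjugate gives C⁻¹ = [[-1/3, 2/3], [-1/3, -1/3]].
D has determinant -2; D⁻¹ = [[1, 0, 1], [0, 0, 1/2], [-2, 1, -1]].
C⁻¹T = [[10, -8, 3], [-13, 24, -4]].
W = (C⁻¹T)D⁻¹ = [[4, 3, 3], [-5, -4, 3]].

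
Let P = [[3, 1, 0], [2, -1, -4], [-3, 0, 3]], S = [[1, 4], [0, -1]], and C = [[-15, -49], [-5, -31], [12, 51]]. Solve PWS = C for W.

W = P⁻¹CS⁻¹ (apply P⁻¹ on the left and S⁻¹ on the right).
P has determinant -3; P⁻¹ = [[1, 1, 4/3], [-2, -3, -4], [1, 1, 5/3]].
S has determinant -1; S⁻¹ = [[1, 4], [0, -1]].
P⁻¹C = [[-4, -12], [-3, -13], [0, 5]].
W = (P⁻¹C)S⁻¹ = [[-4, -4], [-3, 1], [0, -5]].

W = [[-4, -4], [-3, 1], [0, -5]]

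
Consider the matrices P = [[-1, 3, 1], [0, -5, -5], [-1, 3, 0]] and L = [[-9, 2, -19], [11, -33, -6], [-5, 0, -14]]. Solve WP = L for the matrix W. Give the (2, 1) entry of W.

P is on the right of W, so right-multiply by P⁻¹: W = LP⁻¹.
det P = -5, so P⁻¹ = [[-3, -3/5, 2], [-1, -1/5, 1], [1, 0, -1]].
W = LP⁻¹ = [[-9, 2, -19], [11, -33, -6], [-5, 0, -14]] · [[-3, -3/5, 2], [-1, -1/5, 1], [1, 0, -1]] = [[6, 5, 3], [-6, 0, -5], [1, 3, 4]].

-6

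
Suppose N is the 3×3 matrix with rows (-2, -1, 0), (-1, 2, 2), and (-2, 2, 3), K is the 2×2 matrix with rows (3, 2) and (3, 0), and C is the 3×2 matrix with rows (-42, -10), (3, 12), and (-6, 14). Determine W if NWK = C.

Isolating W: multiply by N⁻¹ from the left and K⁻¹ from the right, so W = N⁻¹CK⁻¹.
det N = -3, so N⁻¹ = [[-2/3, -1, 2/3], [1/3, 2, -4/3], [-2/3, -2, 5/3]].
det K = -6; the adjugate gives K⁻¹ = [[0, 1/3], [1/2, -1/2]].
N⁻¹C = [[21, 4], [0, 2], [12, 6]].
W = (N⁻¹C)K⁻¹ = [[2, 5], [1, -1], [3, 1]].

W = [[2, 5], [1, -1], [3, 1]]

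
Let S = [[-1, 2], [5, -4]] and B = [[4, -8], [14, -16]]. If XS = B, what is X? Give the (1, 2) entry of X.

0

Right-multiplying both sides by S⁻¹ gives X = BS⁻¹.
S has determinant -6; S⁻¹ = [[2/3, 1/3], [5/6, 1/6]].
X = BS⁻¹ = [[4, -8], [14, -16]] · [[2/3, 1/3], [5/6, 1/6]] = [[-4, 0], [-4, 2]].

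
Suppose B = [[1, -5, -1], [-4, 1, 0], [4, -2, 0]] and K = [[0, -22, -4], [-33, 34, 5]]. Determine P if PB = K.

Since B sits to the right of P, P = KB⁻¹.
det B = -4; the adjugate gives B⁻¹ = [[0, -1/2, -1/4], [0, -1, -1], [-1, 9/2, 19/4]].
P = KB⁻¹ = [[0, -22, -4], [-33, 34, 5]] · [[0, -1/2, -1/4], [0, -1, -1], [-1, 9/2, 19/4]] = [[4, 4, 3], [-5, 5, -2]].

P = [[4, 4, 3], [-5, 5, -2]]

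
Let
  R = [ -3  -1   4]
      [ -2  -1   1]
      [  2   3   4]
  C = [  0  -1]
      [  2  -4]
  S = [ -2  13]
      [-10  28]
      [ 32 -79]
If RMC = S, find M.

Isolating M: multiply by R⁻¹ from the left and C⁻¹ from the right, so M = R⁻¹SC⁻¹.
det R = -5; the adjugate gives R⁻¹ = [[7/5, -16/5, -3/5], [-2, 4, 1], [4/5, -7/5, -1/5]].
det C = 2, so C⁻¹ = [[-2, 1/2], [-1, 0]].
R⁻¹S = [[10, -24], [-4, 7], [6, -13]].
M = (R⁻¹S)C⁻¹ = [[4, 5], [1, -2], [1, 3]].

M = [[4, 5], [1, -2], [1, 3]]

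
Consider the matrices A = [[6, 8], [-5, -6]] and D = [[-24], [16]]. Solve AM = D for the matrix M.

M = [[4], [-6]]

Left-multiplying both sides by A⁻¹ gives M = A⁻¹D.
A has determinant 4; A⁻¹ = [[-3/2, -2], [5/4, 3/2]].
M = A⁻¹D = [[-3/2, -2], [5/4, 3/2]] · [[-24], [16]] = [[4], [-6]].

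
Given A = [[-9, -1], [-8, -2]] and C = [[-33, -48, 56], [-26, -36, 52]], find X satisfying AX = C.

X = [[4, 6, -6], [-3, -6, -2]]

A is on the left of X, so left-multiply by A⁻¹: X = A⁻¹C.
det A = 10, so A⁻¹ = [[-1/5, 1/10], [4/5, -9/10]].
X = A⁻¹C = [[-1/5, 1/10], [4/5, -9/10]] · [[-33, -48, 56], [-26, -36, 52]] = [[4, 6, -6], [-3, -6, -2]].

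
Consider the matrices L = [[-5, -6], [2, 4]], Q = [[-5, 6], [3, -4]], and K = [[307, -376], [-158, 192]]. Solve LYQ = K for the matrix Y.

Left-multiply by L⁻¹ and right-multiply by Q⁻¹: Y = L⁻¹KQ⁻¹.
det L = -8, so L⁻¹ = [[-1/2, -3/4], [1/4, 5/8]].
Q has determinant 2; Q⁻¹ = [[-2, -3], [-3/2, -5/2]].
L⁻¹K = [[-35, 44], [-22, 26]].
Y = (L⁻¹K)Q⁻¹ = [[4, -5], [5, 1]].

Y = [[4, -5], [5, 1]]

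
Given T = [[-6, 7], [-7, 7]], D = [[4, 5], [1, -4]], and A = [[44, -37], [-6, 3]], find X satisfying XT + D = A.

X = [[-2, -4], [0, 1]]

XT = A − D = [[40, -42], [-7, 7]].
T is on the right of X, so right-multiply by T⁻¹: X = (A − D)T⁻¹.
det T = 7, so T⁻¹ = [[1, -1], [1, -6/7]].
X = (A − D)T⁻¹ = [[-2, -4], [0, 1]].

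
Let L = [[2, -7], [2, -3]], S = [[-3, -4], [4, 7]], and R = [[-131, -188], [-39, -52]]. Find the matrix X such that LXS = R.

Left-multiply by L⁻¹ and right-multiply by S⁻¹: X = L⁻¹RS⁻¹.
det L = 8; the adjugate gives L⁻¹ = [[-3/8, 7/8], [-1/4, 1/4]].
det S = -5; the adjugate gives S⁻¹ = [[-7/5, -4/5], [4/5, 3/5]].
L⁻¹R = [[15, 25], [23, 34]].
X = (L⁻¹R)S⁻¹ = [[-1, 3], [-5, 2]].

X = [[-1, 3], [-5, 2]]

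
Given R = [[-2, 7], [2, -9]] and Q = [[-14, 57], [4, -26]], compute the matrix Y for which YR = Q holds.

Y = [[3, -4], [4, 6]]

R is on the right of Y, so right-multiply by R⁻¹: Y = QR⁻¹.
R has determinant 4; R⁻¹ = [[-9/4, -7/4], [-1/2, -1/2]].
Y = QR⁻¹ = [[-14, 57], [4, -26]] · [[-9/4, -7/4], [-1/2, -1/2]] = [[3, -4], [4, 6]].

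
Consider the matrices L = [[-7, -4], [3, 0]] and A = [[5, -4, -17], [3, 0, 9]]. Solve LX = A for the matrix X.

X = [[1, 0, 3], [-3, 1, -1]]

Left-multiplying both sides by L⁻¹ gives X = L⁻¹A.
det L = 12; the adjugate gives L⁻¹ = [[0, 1/3], [-1/4, -7/12]].
X = L⁻¹A = [[0, 1/3], [-1/4, -7/12]] · [[5, -4, -17], [3, 0, 9]] = [[1, 0, 3], [-3, 1, -1]].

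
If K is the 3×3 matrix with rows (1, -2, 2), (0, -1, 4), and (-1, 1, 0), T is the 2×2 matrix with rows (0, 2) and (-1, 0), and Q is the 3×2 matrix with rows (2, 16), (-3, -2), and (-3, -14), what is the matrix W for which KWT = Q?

W = [[4, -2], [-3, 1], [-1, 1]]

Isolating W: multiply by K⁻¹ from the left and T⁻¹ from the right, so W = K⁻¹QT⁻¹.
det K = 2; the adjugate gives K⁻¹ = [[-2, 1, -3], [-2, 1, -2], [-1/2, 1/2, -1/2]].
det T = 2; the adjugate gives T⁻¹ = [[0, -1], [1/2, 0]].
K⁻¹Q = [[2, 8], [-1, -6], [-1, -2]].
W = (K⁻¹Q)T⁻¹ = [[4, -2], [-3, 1], [-1, 1]].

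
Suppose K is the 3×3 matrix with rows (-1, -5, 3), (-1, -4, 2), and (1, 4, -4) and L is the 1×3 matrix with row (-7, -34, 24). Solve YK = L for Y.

Y = [[6, -1, -2]]

Right-multiplying both sides by K⁻¹ gives Y = LK⁻¹.
det K = 2; the adjugate gives K⁻¹ = [[4, -4, 1], [-1, 1/2, -1/2], [0, -1/2, -1/2]].
Y = LK⁻¹ = [[-7, -34, 24]] · [[4, -4, 1], [-1, 1/2, -1/2], [0, -1/2, -1/2]] = [[6, -1, -2]].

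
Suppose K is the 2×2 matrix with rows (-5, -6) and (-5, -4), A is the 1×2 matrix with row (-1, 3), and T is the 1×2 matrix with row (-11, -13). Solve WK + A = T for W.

WK = T − A = [[-10, -16]].
Right-multiplying both sides by K⁻¹ gives W = (T − A)K⁻¹.
K has determinant -10; K⁻¹ = [[2/5, -3/5], [-1/2, 1/2]].
W = (T − A)K⁻¹ = [[4, -2]].

W = [[4, -2]]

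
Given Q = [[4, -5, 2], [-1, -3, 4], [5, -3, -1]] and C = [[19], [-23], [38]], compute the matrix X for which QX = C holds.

X = [[6], [-1], [-5]]

Left-multiplying both sides by Q⁻¹ gives X = Q⁻¹C.
det Q = 1; the adjugate gives Q⁻¹ = [[15, -11, -14], [19, -14, -18], [18, -13, -17]].
X = Q⁻¹C = [[15, -11, -14], [19, -14, -18], [18, -13, -17]] · [[19], [-23], [38]] = [[6], [-1], [-5]].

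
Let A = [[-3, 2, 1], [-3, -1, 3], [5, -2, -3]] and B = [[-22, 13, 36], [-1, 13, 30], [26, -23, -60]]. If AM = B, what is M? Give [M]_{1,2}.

Left-multiplying both sides by A⁻¹ gives M = A⁻¹B.
det A = -4; the adjugate gives A⁻¹ = [[-9/4, -1, -7/4], [-3/2, -1, -3/2], [-11/4, -1, -9/4]].
M = A⁻¹B = [[-9/4, -1, -7/4], [-3/2, -1, -3/2], [-11/4, -1, -9/4]] · [[-22, 13, 36], [-1, 13, 30], [26, -23, -60]] = [[5, -2, -6], [-5, 2, 6], [3, 3, 6]].

-2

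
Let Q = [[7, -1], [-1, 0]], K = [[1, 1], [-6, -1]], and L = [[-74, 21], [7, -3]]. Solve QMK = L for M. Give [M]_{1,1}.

M = Q⁻¹LK⁻¹ (apply Q⁻¹ on the left and K⁻¹ on the right).
det Q = -1, so Q⁻¹ = [[0, -1], [-1, -7]].
det K = 5, so K⁻¹ = [[-1/5, -1/5], [6/5, 1/5]].
Q⁻¹L = [[-7, 3], [25, 0]].
M = (Q⁻¹L)K⁻¹ = [[5, 2], [-5, -5]].

5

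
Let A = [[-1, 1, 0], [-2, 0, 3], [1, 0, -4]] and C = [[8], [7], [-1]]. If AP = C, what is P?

Since A multiplies P on the left, P = A⁻¹C.
det A = -5; the adjugate gives A⁻¹ = [[0, -4/5, -3/5], [1, -4/5, -3/5], [0, -1/5, -2/5]].
P = A⁻¹C = [[0, -4/5, -3/5], [1, -4/5, -3/5], [0, -1/5, -2/5]] · [[8], [7], [-1]] = [[-5], [3], [-1]].

P = [[-5], [3], [-1]]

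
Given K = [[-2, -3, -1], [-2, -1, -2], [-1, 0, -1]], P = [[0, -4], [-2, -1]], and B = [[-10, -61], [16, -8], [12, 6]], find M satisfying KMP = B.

Left-multiply by K⁻¹ and right-multiply by P⁻¹: M = K⁻¹BP⁻¹.
det K = -1, so K⁻¹ = [[-1, 3, -5], [0, -1, 2], [1, -3, 4]].
P has determinant -8; P⁻¹ = [[1/8, -1/2], [-1/4, 0]].
K⁻¹B = [[-2, 7], [8, 20], [-10, -13]].
M = (K⁻¹B)P⁻¹ = [[-2, 1], [-4, -4], [2, 5]].

M = [[-2, 1], [-4, -4], [2, 5]]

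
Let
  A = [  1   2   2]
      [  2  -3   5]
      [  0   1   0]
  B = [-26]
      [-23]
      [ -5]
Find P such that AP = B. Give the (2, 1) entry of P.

-5

Since A multiplies P on the left, P = A⁻¹B.
det A = -1; the adjugate gives A⁻¹ = [[5, -2, -16], [0, 0, 1], [-2, 1, 7]].
P = A⁻¹B = [[5, -2, -16], [0, 0, 1], [-2, 1, 7]] · [[-26], [-23], [-5]] = [[-4], [-5], [-6]].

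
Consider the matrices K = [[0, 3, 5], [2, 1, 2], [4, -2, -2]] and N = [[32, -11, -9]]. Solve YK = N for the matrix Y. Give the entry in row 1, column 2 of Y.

4

K is on the right of Y, so right-multiply by K⁻¹: Y = NK⁻¹.
det K = -4; the adjugate gives K⁻¹ = [[-1/2, 1, -1/4], [-3, 5, -5/2], [2, -3, 3/2]].
Y = NK⁻¹ = [[32, -11, -9]] · [[-1/2, 1, -1/4], [-3, 5, -5/2], [2, -3, 3/2]] = [[-1, 4, 6]].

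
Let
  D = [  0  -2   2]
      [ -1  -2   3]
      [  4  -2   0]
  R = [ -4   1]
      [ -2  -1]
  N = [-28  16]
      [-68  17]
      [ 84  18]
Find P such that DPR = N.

Left-multiply by D⁻¹ and right-multiply by R⁻¹: P = D⁻¹NR⁻¹.
det D = -4, so D⁻¹ = [[-3/2, 1, 1/2], [-3, 2, 1/2], [-5/2, 2, 1/2]].
det R = 6; the adjugate gives R⁻¹ = [[-1/6, -1/6], [1/3, -2/3]].
D⁻¹N = [[16, 2], [-10, -5], [-24, 3]].
P = (D⁻¹N)R⁻¹ = [[-2, -4], [0, 5], [5, 2]].

P = [[-2, -4], [0, 5], [5, 2]]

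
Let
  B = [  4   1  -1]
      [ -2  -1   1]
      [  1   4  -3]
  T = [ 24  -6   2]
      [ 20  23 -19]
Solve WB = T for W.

B is on the right of W, so right-multiply by B⁻¹: W = TB⁻¹.
det B = -2; the adjugate gives B⁻¹ = [[1/2, 1/2, 0], [5/2, 11/2, 1], [7/2, 15/2, 1]].
W = TB⁻¹ = [[24, -6, 2], [20, 23, -19]] · [[1/2, 1/2, 0], [5/2, 11/2, 1], [7/2, 15/2, 1]] = [[4, -6, -4], [1, -6, 4]].

W = [[4, -6, -4], [1, -6, 4]]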